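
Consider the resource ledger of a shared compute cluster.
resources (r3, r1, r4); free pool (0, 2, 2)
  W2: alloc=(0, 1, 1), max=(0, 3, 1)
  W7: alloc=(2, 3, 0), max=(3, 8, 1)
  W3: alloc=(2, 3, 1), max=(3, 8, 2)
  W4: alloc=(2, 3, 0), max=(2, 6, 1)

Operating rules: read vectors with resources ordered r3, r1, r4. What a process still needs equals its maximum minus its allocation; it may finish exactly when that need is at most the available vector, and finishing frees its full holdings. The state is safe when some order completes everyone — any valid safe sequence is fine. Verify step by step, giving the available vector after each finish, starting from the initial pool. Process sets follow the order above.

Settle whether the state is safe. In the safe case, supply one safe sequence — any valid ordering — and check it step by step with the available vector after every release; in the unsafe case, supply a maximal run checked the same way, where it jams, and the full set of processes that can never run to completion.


SAFE, for example via the order W2, W4, W3, W7.
Key observation: W2 is the earliest step where a requested resource binds exactly: need (0, 2, 0), pool (0, 2, 2) at its turn.
Step-by-step check:
  pool = (0, 2, 2)
  W2: need (0, 2, 0) fits (0, 2, 2); releases (0, 1, 1), pool now (0, 3, 3)
  W4: need (0, 3, 1) fits (0, 3, 3); releases (2, 3, 0), pool now (2, 6, 3)
  W3: need (1, 5, 1) fits (2, 6, 3); releases (2, 3, 1), pool now (4, 9, 4)
  W7: need (1, 5, 1) fits (4, 9, 4); releases (2, 3, 0), pool now (6, 12, 4)


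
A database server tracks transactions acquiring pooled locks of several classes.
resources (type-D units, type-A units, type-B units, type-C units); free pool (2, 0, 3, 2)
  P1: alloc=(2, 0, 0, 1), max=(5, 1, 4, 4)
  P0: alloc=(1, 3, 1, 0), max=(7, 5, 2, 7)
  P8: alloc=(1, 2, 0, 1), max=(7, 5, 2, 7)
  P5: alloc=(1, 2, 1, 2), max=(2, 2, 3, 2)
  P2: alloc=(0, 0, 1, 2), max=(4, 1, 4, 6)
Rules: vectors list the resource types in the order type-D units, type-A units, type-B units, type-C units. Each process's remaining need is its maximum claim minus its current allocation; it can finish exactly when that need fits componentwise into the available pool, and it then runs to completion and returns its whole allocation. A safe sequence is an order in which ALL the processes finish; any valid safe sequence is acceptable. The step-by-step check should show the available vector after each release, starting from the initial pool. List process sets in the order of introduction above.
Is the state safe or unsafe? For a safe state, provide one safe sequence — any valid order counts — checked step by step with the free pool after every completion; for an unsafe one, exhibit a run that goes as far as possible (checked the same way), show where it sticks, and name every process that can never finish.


UNSAFE.
Key observation: even finishing P5, P1, P2 leaves just (5, 2, 5, 7) free — too little type-D units for any of the remaining processes.
A maximal execution: P5, P1, P2 — then nothing else fits. Check, step by step:
  pool = (2, 0, 3, 2)
  P5: need (1, 0, 2, 0) fits (2, 0, 3, 2); releases (1, 2, 1, 2), pool now (3, 2, 4, 4)
  P1: need (3, 1, 4, 3) fits (3, 2, 4, 4); releases (2, 0, 0, 1), pool now (5, 2, 4, 5)
  P2: need (4, 1, 3, 4) fits (5, 2, 4, 5); releases (0, 0, 1, 2), pool now (5, 2, 5, 7)
  P0 still needs (6, 2, 1, 7) but only (5, 2, 5, 7) is free — short on type-D units
  P8 still needs (6, 3, 2, 6) but only (5, 2, 5, 7) is free — short on type-D units and type-A units
Processes that can never finish: P0 and P8.


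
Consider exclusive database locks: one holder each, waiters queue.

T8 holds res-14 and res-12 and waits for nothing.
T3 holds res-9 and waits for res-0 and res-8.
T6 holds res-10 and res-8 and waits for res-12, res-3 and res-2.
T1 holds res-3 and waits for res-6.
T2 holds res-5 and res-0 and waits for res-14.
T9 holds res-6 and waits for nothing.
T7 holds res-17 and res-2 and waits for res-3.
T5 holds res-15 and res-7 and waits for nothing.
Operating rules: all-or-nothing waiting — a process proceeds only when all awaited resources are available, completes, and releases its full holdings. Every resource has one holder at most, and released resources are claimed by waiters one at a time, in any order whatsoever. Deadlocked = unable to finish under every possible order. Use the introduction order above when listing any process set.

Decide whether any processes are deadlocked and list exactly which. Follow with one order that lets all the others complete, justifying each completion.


Nothing here is deadlocked.
Key observation: the waits form no ring: some process can always run, and its releases unblock the others one by one.
A valid finishing order for the others: T8, T9, T2, T1, T7, T6, T5, T3.
Walking it through:
  T8 waits on nothing -> runs at once and releases res-14 and res-12
  T9 waits on nothing -> runs at once and releases res-6
  run T2 (all its waits — res-14 — are resolved); releases res-5 and res-0
  run T1 (all its waits — res-6 — are resolved); releases res-3
  run T7 (all its waits — res-3 — are resolved); releases res-17 and res-2
  run T6 (all its waits — res-12, res-3 and res-2 — are resolved); releases res-10 and res-8
  T5 waits on nothing -> runs at once and releases res-15 and res-7
  run T3 (all its waits — res-0 and res-8 — are resolved); releases res-9


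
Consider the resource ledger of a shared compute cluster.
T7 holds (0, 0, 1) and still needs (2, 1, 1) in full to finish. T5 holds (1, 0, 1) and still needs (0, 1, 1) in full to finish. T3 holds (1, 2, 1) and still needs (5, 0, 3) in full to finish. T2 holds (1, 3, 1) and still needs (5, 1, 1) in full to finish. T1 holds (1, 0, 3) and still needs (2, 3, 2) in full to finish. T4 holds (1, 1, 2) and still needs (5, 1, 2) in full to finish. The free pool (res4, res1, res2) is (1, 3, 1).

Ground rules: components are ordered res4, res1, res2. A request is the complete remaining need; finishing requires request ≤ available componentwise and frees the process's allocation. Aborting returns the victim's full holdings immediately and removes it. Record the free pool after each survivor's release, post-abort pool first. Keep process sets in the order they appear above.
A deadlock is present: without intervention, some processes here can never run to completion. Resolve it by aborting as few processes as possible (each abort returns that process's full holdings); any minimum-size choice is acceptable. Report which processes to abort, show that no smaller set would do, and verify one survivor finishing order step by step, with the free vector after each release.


Abort T2 and T4.
Key observation: before aborting T2 and T4, T3 was permanently blocked — no order could ever run it; afterwards it completes at step 4.
No one abort is enough; case by case: T7 alone leaves T3 blocked (short on res4); T5 alone leaves T3 blocked (short on res4); T3 alone leaves T2 blocked (short on res4); T2 alone leaves T3 blocked (short on res4); T1 alone leaves T3 blocked (short on res4); T4 alone leaves T3 blocked (short on res4).
Survivors finish in the order: T5, T7, T1, T3. Check, step by step (pool after the aborts first):
  pool = (3, 7, 4)
  T5: need (0, 1, 1) fits (3, 7, 4); releases (1, 0, 1), pool now (4, 7, 5)
  T7: need (2, 1, 1) fits (4, 7, 5); releases (0, 0, 1), pool now (4, 7, 6)
  T1: need (2, 3, 2) fits (4, 7, 6); releases (1, 0, 3), pool now (5, 7, 9)
  T3: need (5, 0, 3) fits (5, 7, 9); releases (1, 2, 1), pool now (6, 9, 10)


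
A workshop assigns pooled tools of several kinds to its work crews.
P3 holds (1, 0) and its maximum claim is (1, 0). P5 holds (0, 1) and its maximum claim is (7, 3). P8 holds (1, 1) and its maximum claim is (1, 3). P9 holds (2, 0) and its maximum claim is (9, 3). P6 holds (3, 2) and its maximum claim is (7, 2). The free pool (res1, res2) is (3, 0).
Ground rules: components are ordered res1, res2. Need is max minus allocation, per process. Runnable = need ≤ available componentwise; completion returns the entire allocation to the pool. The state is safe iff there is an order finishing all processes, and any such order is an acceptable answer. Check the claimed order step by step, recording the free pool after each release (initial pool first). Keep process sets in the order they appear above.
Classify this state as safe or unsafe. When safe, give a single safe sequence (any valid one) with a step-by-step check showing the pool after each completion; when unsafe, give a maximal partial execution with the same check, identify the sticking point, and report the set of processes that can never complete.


SAFE, for example via the order P3, P6, P5, P9, P8.
Key observation: P6 marks the first exact bind of the order: its need (4, 0) fits the free (4, 0) with zero slack on a requested resource.
Walking it through:
  pool = (3, 0)
  P3: need (0, 0) fits (3, 0); releases (1, 0), pool now (4, 0)
  P6: need (4, 0) fits (4, 0); releases (3, 2), pool now (7, 2)
  P5: need (7, 2) fits (7, 2); releases (0, 1), pool now (7, 3)
  P9: need (7, 3) fits (7, 3); releases (2, 0), pool now (9, 3)
  P8: need (0, 2) fits (9, 3); releases (1, 1), pool now (10, 4)


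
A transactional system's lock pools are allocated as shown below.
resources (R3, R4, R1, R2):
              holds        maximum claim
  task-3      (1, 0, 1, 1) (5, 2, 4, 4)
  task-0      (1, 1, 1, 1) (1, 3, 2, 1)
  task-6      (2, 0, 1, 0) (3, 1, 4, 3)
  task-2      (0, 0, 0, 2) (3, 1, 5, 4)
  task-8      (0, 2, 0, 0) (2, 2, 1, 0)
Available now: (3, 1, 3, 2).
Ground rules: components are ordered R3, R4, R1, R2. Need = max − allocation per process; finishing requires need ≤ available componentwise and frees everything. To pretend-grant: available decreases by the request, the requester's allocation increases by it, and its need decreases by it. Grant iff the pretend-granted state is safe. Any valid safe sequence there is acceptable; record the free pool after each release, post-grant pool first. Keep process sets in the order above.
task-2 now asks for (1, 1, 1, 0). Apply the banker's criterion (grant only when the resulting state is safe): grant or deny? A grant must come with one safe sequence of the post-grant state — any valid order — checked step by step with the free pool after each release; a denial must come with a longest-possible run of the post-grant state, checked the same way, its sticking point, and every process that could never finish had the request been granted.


GRANT: granting preserves safety; a valid post-grant sequence is task-8, task-0, task-6, task-2, task-3.
Key observation: (2, 0, 2, 2) free after granting still covers task-8 first, and each release covers the next.
Check on the post-grant state, step by step:
  pool = (2, 0, 2, 2)
  task-8 needs (2, 0, 1, 0) <= (2, 0, 2, 2) -> finishes; pool += (0, 2, 0, 0) = (2, 2, 2, 2)
  task-0 needs (0, 2, 1, 0) <= (2, 2, 2, 2) -> finishes; pool += (1, 1, 1, 1) = (3, 3, 3, 3)
  task-6 needs (1, 1, 3, 3) <= (3, 3, 3, 3) -> finishes; pool += (2, 0, 1, 0) = (5, 3, 4, 3)
  task-2 needs (2, 0, 4, 2) <= (5, 3, 4, 3) -> finishes; pool += (1, 1, 1, 2) = (6, 4, 5, 5)
  task-3 needs (4, 2, 3, 3) <= (6, 4, 5, 5) -> finishes; pool += (1, 0, 1, 1) = (7, 4, 6, 6)


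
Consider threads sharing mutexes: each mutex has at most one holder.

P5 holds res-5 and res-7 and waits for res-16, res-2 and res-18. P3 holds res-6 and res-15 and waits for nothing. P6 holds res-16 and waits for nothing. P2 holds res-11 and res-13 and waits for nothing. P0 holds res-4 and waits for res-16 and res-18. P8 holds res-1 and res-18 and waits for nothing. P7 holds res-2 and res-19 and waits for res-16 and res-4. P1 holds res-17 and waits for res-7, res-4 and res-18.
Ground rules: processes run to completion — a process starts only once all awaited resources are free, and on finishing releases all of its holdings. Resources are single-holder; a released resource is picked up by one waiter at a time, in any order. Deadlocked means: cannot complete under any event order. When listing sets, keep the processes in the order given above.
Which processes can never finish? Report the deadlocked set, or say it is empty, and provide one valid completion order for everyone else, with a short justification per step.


The deadlocked set is empty.
Key observation: the waits form no ring: some process can always run, and its releases unblock the others one by one.
The rest can finish in the order P6, P8, P0, P3, P7, P2, P5, P1.
Check, step by step:
  P6 waits on nothing -> runs at once and releases res-16
  P8 waits on nothing -> runs at once and releases res-1 and res-18
  P0 waits on res-16 and res-18 — all released -> runs and releases res-4
  P3 waits on nothing -> runs at once and releases res-6 and res-15
  P7 waits on res-16 and res-4 — all released -> runs and releases res-2 and res-19
  P2 waits on nothing -> runs at once and releases res-11 and res-13
  P5 waits on res-16, res-2 and res-18 — all released -> runs and releases res-5 and res-7
  P1 waits on res-7, res-4 and res-18 — all released -> runs and releases res-17


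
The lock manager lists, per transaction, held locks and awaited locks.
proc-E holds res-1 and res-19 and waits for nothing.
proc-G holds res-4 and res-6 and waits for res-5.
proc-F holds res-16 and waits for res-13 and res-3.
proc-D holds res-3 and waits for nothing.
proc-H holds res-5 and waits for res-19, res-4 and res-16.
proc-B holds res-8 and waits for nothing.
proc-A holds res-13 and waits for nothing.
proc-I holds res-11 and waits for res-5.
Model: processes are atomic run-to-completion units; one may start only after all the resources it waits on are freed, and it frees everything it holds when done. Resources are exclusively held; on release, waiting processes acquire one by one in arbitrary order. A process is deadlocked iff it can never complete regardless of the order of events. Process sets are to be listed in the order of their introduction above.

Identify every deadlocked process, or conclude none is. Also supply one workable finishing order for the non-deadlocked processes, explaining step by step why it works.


Deadlocked set: proc-G, proc-H and proc-I.
Key observation: the loop proc-G -> proc-H -> proc-G blocks itself forever; proc-I waits into the deadlock from upstream.
The rest can finish in the order proc-B, proc-A, proc-E, proc-D, proc-F.
Walking it through:
  proc-B: no waits; runs immediately, freeing res-8
  proc-A: no waits; runs immediately, freeing res-13
  proc-E: no waits; runs immediately, freeing res-1 and res-19
  proc-D: no waits; runs immediately, freeing res-3
  proc-F: everything it awaited (res-13 and res-3) is free; runs, freeing res-16


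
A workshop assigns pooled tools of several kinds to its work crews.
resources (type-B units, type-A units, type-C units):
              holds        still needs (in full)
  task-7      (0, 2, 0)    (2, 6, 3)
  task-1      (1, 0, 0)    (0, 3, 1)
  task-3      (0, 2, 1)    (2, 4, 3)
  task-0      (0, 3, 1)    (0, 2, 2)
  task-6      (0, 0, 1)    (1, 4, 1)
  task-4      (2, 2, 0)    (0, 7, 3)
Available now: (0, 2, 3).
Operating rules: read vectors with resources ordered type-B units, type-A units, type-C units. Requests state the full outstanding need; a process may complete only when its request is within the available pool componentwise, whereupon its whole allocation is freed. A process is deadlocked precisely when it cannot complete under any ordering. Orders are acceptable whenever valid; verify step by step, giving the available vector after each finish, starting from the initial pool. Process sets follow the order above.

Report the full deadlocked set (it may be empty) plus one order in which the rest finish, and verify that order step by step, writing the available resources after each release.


Deadlocked: task-7, task-3 and task-4.
Key observation: after task-0, task-1, task-6 the pool peaks at (1, 5, 5), and each blocked process is short somewhere: task-7 on type-B units, type-A units; task-3 on type-B units; task-4 on type-A units.
One completion order for the rest: task-0, task-1, task-6. Step-by-step check:
  pool = (0, 2, 3)
  task-0: need (0, 2, 2) fits (0, 2, 3); releases (0, 3, 1), pool now (0, 5, 4)
  task-1: need (0, 3, 1) fits (0, 5, 4); releases (1, 0, 0), pool now (1, 5, 4)
  task-6: need (1, 4, 1) fits (1, 5, 4); releases (0, 0, 1), pool now (1, 5, 5)
None of the blocked processes ever fits:
  task-7 cannot run: need (2, 6, 3) vs free (1, 5, 5) (insufficient type-B units and type-A units)
  task-3 cannot run: need (2, 4, 3) vs free (1, 5, 5) (insufficient type-B units)
  task-4 cannot run: need (0, 7, 3) vs free (1, 5, 5) (insufficient type-A units)


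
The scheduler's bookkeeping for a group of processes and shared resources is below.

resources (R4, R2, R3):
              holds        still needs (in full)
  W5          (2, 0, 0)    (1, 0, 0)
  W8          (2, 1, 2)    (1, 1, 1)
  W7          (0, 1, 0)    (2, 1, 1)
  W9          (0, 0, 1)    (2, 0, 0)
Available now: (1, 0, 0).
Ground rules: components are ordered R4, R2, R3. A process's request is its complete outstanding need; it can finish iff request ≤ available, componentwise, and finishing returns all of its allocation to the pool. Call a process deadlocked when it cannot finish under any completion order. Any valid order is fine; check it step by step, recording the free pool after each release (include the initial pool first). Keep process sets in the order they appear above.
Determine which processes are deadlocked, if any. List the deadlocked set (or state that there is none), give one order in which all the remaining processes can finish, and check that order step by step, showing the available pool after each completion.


The deadlocked set is W8 and W7.
Key observation: even finishing W5, W9 leaves just (3, 0, 1) free — too little R2 for any of the remaining processes.
The rest can finish in the order W5, W9. Verifying each step:
  pool = (1, 0, 0)
  W5 needs (1, 0, 0) <= (1, 0, 0) -> finishes; pool += (2, 0, 0) = (3, 0, 0)
  W9 needs (2, 0, 0) <= (3, 0, 0) -> finishes; pool += (0, 0, 1) = (3, 0, 1)
The blocked processes can never fit:
  W8 cannot run: need (1, 1, 1) vs free (3, 0, 1) (insufficient R2)
  W7 cannot run: need (2, 1, 1) vs free (3, 0, 1) (insufficient R2)


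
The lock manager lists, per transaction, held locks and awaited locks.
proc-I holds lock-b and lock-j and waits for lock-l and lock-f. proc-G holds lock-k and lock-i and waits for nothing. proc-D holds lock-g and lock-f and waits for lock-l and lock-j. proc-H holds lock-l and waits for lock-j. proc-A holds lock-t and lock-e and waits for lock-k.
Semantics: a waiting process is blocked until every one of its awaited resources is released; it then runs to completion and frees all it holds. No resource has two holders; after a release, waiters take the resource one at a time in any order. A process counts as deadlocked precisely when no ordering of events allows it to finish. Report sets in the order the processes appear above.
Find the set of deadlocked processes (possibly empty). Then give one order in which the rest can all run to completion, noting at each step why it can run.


Deadlocked: proc-I, proc-D and proc-H.
Key observation: the wait chain closes on itself along proc-I -> proc-D -> proc-I; proc-H is caught in further circular waits.
A valid finishing order for the others: proc-G, proc-A.
Step-by-step check:
  run proc-G (it waits on nothing); releases lock-k and lock-i
  run proc-A (all its waits — lock-k — are resolved); releases lock-t and lock-e


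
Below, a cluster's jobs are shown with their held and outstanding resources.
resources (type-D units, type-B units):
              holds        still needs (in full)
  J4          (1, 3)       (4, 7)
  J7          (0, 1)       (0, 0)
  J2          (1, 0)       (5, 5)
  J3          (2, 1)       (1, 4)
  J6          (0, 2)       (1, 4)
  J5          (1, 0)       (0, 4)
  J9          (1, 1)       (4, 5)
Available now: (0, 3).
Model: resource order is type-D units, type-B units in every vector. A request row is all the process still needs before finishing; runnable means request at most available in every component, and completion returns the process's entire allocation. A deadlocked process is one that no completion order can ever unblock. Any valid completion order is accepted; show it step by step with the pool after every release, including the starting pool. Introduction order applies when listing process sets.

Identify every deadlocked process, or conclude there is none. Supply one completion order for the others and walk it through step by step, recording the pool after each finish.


Deadlocked: J4, J2 and J9.
Key observation: after J7, J5, J6, J3 complete, (3, 7) is the best the pool ever gets, yet each leftover process wants more type-D units.
The rest can finish in the order J7, J5, J6, J3. Step-by-step check:
  pool = (0, 3)
  J7: need (0, 0) fits (0, 3); releases (0, 1), pool now (0, 4)
  J5: need (0, 4) fits (0, 4); releases (1, 0), pool now (1, 4)
  J6: need (1, 4) fits (1, 4); releases (0, 2), pool now (1, 6)
  J3: need (1, 4) fits (1, 6); releases (2, 1), pool now (3, 7)
None of the blocked processes ever fits:
  blocked: J4 wants (4, 7), pool (3, 7) — not enough type-D units
  blocked: J2 wants (5, 5), pool (3, 7) — not enough type-D units
  blocked: J9 wants (4, 5), pool (3, 7) — not enough type-D units


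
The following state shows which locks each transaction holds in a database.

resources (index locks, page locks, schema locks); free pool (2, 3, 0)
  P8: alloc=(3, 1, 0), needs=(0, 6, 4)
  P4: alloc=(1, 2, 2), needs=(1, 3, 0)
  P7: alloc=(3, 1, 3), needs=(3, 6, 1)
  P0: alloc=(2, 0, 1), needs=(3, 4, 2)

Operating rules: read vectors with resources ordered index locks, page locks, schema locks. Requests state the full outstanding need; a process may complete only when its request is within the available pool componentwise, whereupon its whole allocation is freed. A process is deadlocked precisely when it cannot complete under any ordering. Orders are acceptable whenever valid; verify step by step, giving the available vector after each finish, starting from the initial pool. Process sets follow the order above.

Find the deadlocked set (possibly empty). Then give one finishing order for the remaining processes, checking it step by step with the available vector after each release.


Deadlocked set: P8 and P7.
Key observation: the wall is page locks: completing P4, P0 brings the pool only to (5, 5, 3), and all the rest need more.
A valid finishing order for the others: P4, P0. Walking it through:
  pool = (2, 3, 0)
  run P4 (needs (1, 3, 0), free (2, 3, 0)); after release of (1, 2, 2) the pool is (3, 5, 2)
  run P0 (needs (3, 4, 2), free (3, 5, 2)); after release of (2, 0, 1) the pool is (5, 5, 3)
None of the blocked processes ever fits:
  blocked: P8 wants (0, 6, 4), pool (5, 5, 3) — not enough page locks and schema locks
  blocked: P7 wants (3, 6, 1), pool (5, 5, 3) — not enough page locks


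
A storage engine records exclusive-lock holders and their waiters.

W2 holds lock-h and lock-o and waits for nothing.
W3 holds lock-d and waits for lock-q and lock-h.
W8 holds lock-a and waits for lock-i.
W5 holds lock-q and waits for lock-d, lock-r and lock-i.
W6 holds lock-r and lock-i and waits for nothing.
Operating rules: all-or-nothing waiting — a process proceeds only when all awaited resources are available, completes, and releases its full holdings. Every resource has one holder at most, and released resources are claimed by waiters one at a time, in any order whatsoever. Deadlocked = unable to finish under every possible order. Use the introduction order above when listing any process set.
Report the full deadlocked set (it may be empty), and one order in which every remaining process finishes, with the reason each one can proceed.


The deadlocked set is W3 and W5.
Key observation: the wait chain closes on itself along W3 -> W5 -> W3; no other process is dragged down with it.
A valid finishing order for the others: W6, W8, W2.
Step-by-step check:
  W6: no waits; runs immediately, freeing lock-r and lock-i
  run W8 (all its waits — lock-i — are resolved); releases lock-a
  W2: no waits; runs immediately, freeing lock-h and lock-o


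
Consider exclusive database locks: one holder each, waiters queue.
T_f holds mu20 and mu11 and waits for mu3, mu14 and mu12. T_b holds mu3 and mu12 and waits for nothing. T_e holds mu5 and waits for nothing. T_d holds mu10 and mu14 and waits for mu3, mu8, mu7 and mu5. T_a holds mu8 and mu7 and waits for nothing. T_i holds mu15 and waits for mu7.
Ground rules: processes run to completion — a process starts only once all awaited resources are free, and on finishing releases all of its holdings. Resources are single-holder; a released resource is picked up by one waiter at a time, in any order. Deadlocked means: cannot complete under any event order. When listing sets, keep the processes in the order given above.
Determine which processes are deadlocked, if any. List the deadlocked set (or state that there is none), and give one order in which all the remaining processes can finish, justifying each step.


Nothing here is deadlocked.
Key observation: the waits form no ring: some process can always run, and its releases unblock the others one by one.
One completion order for the rest: T_a, T_b, T_e, T_i, T_d, T_f.
Check, step by step:
  T_a waits on nothing -> runs at once and releases mu8 and mu7
  T_b waits on nothing -> runs at once and releases mu3 and mu12
  T_e waits on nothing -> runs at once and releases mu5
  T_i waits on mu7 — all released -> runs and releases mu15
  T_d waits on mu3, mu8, mu7 and mu5 — all released -> runs and releases mu10 and mu14
  T_f waits on mu3, mu14 and mu12 — all released -> runs and releases mu20 and mu11


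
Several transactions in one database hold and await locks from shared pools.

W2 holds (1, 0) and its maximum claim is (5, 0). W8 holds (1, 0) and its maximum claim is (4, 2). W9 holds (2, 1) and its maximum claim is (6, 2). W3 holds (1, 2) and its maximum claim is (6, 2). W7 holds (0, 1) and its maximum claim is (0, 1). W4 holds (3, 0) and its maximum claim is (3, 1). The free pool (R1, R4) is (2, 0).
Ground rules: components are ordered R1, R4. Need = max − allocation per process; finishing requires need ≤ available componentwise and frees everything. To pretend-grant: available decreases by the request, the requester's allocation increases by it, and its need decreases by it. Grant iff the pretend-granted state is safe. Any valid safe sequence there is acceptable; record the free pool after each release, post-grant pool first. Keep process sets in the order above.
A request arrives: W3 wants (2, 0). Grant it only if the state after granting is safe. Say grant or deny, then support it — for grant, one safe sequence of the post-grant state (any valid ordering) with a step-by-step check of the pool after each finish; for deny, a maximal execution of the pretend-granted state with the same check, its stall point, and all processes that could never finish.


GRANT: granting preserves safety; a valid post-grant sequence is W7, W4, W3, W2, W9, W8.
Key observation: even at the reduced pool (0, 0), W7 fits immediately, so safety survives the grant.
Verifying the post-grant state step by step:
  pool = (0, 0)
  W7 needs (0, 0) <= (0, 0) -> finishes; pool += (0, 1) = (0, 1)
  W4 needs (0, 1) <= (0, 1) -> finishes; pool += (3, 0) = (3, 1)
  W3 needs (3, 0) <= (3, 1) -> finishes; pool += (3, 2) = (6, 3)
  W2 needs (4, 0) <= (6, 3) -> finishes; pool += (1, 0) = (7, 3)
  W9 needs (4, 1) <= (7, 3) -> finishes; pool += (2, 1) = (9, 4)
  W8 needs (3, 2) <= (9, 4) -> finishes; pool += (1, 0) = (10, 4)


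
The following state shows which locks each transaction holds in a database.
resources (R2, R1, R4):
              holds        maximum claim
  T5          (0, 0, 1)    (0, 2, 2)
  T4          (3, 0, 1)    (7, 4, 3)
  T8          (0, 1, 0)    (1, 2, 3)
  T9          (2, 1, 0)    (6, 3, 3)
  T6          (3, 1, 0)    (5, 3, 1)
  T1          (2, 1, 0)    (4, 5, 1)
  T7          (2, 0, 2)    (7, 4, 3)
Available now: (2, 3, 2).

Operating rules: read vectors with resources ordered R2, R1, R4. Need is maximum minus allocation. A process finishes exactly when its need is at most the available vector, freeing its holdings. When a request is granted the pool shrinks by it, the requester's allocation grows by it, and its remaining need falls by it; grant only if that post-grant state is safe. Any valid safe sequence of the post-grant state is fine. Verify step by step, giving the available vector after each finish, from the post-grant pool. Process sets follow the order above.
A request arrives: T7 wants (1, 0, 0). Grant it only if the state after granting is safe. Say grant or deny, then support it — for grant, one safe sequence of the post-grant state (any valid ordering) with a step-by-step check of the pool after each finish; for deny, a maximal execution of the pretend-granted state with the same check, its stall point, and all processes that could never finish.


DENY: after the grant no complete ordering would exist.
Key observation: after T5, T8 complete, (1, 4, 3) is the best the pool ever gets, yet each leftover process wants more R2.
After a pretend grant, a maximal execution: T5, T8 — then nothing else fits. Verifying each step:
  pool = (1, 3, 2)
  run T5 (needs (0, 2, 1), free (1, 3, 2)); after release of (0, 0, 1) the pool is (1, 3, 3)
  run T8 (needs (1, 1, 3), free (1, 3, 3)); after release of (0, 1, 0) the pool is (1, 4, 3)
  blocked: T4 wants (4, 4, 2), pool (1, 4, 3) — not enough R2
  blocked: T9 wants (4, 2, 3), pool (1, 4, 3) — not enough R2
  blocked: T6 wants (2, 2, 1), pool (1, 4, 3) — not enough R2
  blocked: T1 wants (2, 4, 1), pool (1, 4, 3) — not enough R2
  blocked: T7 wants (4, 4, 1), pool (1, 4, 3) — not enough R2
Had the request been granted, T4, T9, T6, T1 and T7 could never finish.


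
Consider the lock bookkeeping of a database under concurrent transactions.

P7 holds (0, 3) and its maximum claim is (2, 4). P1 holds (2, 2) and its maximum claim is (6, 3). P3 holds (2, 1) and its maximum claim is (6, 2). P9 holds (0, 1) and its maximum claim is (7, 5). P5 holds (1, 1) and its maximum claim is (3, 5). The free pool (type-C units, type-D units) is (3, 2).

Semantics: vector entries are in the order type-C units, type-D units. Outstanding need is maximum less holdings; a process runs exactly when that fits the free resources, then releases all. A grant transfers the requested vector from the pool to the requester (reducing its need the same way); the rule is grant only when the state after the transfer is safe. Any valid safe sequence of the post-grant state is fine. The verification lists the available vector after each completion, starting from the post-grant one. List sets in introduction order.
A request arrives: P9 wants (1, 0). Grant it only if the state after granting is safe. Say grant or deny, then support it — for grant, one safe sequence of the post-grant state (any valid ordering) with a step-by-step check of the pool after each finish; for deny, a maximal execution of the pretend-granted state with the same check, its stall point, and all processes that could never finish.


DENY. Granting would leave the state unsafe.
Key observation: P7, P5 can finish, but then (3, 6) is all there is, and the blocked group's type-C units demands exceed it.
Pretend the grant happened; the run P7, P5 goes as far as possible. Check, step by step:
  pool = (2, 2)
  P7: need (2, 1) fits (2, 2); releases (0, 3), pool now (2, 5)
  P5: need (2, 4) fits (2, 5); releases (1, 1), pool now (3, 6)
  blocked: P1 wants (4, 1), pool (3, 6) — not enough type-C units
  blocked: P3 wants (4, 1), pool (3, 6) — not enough type-C units
  blocked: P9 wants (6, 4), pool (3, 6) — not enough type-C units
Processes that could never finish after the grant: P1, P3 and P9.


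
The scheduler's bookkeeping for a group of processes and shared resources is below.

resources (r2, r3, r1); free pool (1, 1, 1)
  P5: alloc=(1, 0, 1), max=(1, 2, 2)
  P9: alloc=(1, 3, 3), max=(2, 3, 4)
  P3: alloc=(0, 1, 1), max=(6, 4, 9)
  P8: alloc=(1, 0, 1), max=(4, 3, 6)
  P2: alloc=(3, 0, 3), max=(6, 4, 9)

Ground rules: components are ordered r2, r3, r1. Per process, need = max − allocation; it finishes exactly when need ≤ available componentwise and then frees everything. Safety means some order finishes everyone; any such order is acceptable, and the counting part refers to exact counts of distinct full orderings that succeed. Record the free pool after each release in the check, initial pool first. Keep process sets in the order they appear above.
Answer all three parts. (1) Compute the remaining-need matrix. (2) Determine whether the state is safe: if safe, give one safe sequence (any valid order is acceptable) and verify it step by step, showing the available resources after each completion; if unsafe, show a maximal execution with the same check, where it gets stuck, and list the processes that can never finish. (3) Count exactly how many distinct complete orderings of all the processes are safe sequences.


(1) Need matrix, components ordered r2, r3, r1:
  P5: (0, 2, 1)
  P9: (1, 0, 1)
  P3: (6, 3, 8)
  P8: (3, 3, 5)
  P2: (3, 4, 6)
(2) The state is SAFE; one workable sequence: P9, P5, P8, P2, P3.
Key observation: P9 is the earliest step where a requested resource binds exactly: need (1, 0, 1), pool (1, 1, 1) at its turn.
Walking it through:
  pool = (1, 1, 1)
  P9 needs (1, 0, 1) <= (1, 1, 1) -> finishes; pool += (1, 3, 3) = (2, 4, 4)
  P5 needs (0, 2, 1) <= (2, 4, 4) -> finishes; pool += (1, 0, 1) = (3, 4, 5)
  P8 needs (3, 3, 5) <= (3, 4, 5) -> finishes; pool += (1, 0, 1) = (4, 4, 6)
  P2 needs (3, 4, 6) <= (4, 4, 6) -> finishes; pool += (3, 0, 3) = (7, 4, 9)
  P3 needs (6, 3, 8) <= (7, 4, 9) -> finishes; pool += (0, 1, 1) = (7, 5, 10)
(3) Precisely 1 of the possible complete orderings is a safe sequence.


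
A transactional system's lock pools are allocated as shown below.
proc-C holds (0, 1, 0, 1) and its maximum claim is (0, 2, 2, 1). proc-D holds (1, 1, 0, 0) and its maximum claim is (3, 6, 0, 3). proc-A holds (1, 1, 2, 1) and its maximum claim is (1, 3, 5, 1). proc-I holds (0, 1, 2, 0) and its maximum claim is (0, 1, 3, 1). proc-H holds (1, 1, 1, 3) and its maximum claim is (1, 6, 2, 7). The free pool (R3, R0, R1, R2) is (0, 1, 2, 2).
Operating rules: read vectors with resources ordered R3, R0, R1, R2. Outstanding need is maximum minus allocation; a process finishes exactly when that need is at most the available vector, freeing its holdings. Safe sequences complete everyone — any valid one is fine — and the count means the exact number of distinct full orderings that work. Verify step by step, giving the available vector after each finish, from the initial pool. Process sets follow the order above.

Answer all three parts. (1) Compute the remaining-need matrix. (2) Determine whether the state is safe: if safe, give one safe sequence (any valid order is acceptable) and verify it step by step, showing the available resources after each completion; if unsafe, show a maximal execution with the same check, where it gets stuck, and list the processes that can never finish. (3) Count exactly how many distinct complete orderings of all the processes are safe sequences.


(1) Remaining need (order R3, R0, R1, R2):
  proc-C: (0, 1, 2, 0)
  proc-D: (2, 5, 0, 3)
  proc-A: (0, 2, 3, 0)
  proc-I: (0, 0, 1, 1)
  proc-H: (0, 5, 1, 4)
(2) The state is UNSAFE.
Key observation: after proc-I, proc-A, proc-C complete, (1, 4, 6, 4) is the best the pool ever gets, yet each leftover process wants more R0.
A maximal execution: proc-I, proc-A, proc-C — then nothing else fits. Check, step by step:
  pool = (0, 1, 2, 2)
  run proc-I (needs (0, 0, 1, 1), free (0, 1, 2, 2)); after release of (0, 1, 2, 0) the pool is (0, 2, 4, 2)
  run proc-A (needs (0, 2, 3, 0), free (0, 2, 4, 2)); after release of (1, 1, 2, 1) the pool is (1, 3, 6, 3)
  run proc-C (needs (0, 1, 2, 0), free (1, 3, 6, 3)); after release of (0, 1, 0, 1) the pool is (1, 4, 6, 4)
  proc-D still needs (2, 5, 0, 3) but only (1, 4, 6, 4) is free — short on R3 and R0
  proc-H still needs (0, 5, 1, 4) but only (1, 4, 6, 4) is free — short on R0
Permanently blocked: proc-D and proc-H.
(3) Precisely 0 of the possible complete orderings are safe sequences.


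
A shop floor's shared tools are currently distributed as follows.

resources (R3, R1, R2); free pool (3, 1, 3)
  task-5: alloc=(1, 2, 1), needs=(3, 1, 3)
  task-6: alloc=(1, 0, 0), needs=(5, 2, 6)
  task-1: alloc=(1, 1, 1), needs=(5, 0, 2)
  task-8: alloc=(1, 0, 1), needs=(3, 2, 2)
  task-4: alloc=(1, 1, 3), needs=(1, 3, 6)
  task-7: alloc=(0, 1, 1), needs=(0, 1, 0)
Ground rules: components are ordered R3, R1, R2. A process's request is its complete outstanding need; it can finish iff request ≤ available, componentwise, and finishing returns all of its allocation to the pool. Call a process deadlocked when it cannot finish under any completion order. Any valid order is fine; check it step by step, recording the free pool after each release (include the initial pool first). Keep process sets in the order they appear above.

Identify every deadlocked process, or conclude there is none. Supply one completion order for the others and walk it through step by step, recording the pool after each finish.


Nothing here is deadlocked.
Key observation: beginning at task-5, releases accumulate fast enough that every process eventually fits.
One completion order for the rest: task-5, task-7, task-8, task-1, task-6, task-4. Verifying each step:
  pool = (3, 1, 3)
  task-5: need (3, 1, 3) fits (3, 1, 3); releases (1, 2, 1), pool now (4, 3, 4)
  task-7: need (0, 1, 0) fits (4, 3, 4); releases (0, 1, 1), pool now (4, 4, 5)
  task-8: need (3, 2, 2) fits (4, 4, 5); releases (1, 0, 1), pool now (5, 4, 6)
  task-1: need (5, 0, 2) fits (5, 4, 6); releases (1, 1, 1), pool now (6, 5, 7)
  task-6: need (5, 2, 6) fits (6, 5, 7); releases (1, 0, 0), pool now (7, 5, 7)
  task-4: need (1, 3, 6) fits (7, 5, 7); releases (1, 1, 3), pool now (8, 6, 10)


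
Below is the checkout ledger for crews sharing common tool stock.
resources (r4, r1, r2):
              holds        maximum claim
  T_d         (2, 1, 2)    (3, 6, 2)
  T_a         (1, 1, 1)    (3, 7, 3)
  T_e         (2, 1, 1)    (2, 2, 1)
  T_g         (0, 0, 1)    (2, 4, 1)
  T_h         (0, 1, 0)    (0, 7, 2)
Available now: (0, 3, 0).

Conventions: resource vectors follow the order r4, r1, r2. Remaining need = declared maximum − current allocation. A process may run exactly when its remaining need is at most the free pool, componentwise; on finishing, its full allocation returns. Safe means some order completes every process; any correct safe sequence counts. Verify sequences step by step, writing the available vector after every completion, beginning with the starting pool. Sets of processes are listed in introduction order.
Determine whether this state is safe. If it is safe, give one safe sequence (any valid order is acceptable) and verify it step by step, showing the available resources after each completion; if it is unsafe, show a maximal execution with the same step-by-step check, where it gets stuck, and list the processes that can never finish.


UNSAFE — no complete ordering exists.
Key observation: the pool after T_e, T_g is (2, 4, 2); every surviving request exceeds it in r1, so progress ends there.
A maximal execution: T_e, T_g — then nothing else fits. Verifying each step:
  pool = (0, 3, 0)
  T_e needs (0, 1, 0) <= (0, 3, 0) -> finishes; pool += (2, 1, 1) = (2, 4, 1)
  T_g needs (2, 4, 0) <= (2, 4, 1) -> finishes; pool += (0, 0, 1) = (2, 4, 2)
  T_d cannot run: need (1, 5, 0) vs free (2, 4, 2) (insufficient r1)
  T_a cannot run: need (2, 6, 2) vs free (2, 4, 2) (insufficient r1)
  T_h cannot run: need (0, 6, 2) vs free (2, 4, 2) (insufficient r1)
Never able to finish: T_d, T_a and T_h.


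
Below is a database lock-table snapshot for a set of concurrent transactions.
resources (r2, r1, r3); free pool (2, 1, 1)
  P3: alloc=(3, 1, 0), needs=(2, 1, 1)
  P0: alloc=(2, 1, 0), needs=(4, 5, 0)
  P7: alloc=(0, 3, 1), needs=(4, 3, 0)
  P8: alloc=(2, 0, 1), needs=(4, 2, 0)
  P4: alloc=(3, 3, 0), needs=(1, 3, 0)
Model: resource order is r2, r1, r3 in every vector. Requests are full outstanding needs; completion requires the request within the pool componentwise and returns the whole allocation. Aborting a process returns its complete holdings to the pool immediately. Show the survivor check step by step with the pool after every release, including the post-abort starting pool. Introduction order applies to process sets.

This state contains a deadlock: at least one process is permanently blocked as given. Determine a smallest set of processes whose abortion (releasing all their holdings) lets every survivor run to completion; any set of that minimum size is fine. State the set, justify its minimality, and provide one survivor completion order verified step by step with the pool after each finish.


Minimum abort set: P0.
Key observation: P7 was stuck for good until P0 gave back (2, 1, 0); in the order shown it finishes at step 3.
Minimality: the empty abort set fails — the state is deadlocked as it stands.
One survivor order: P3, P8, P7, P4. Verifying each step (post-abort pool first):
  pool = (4, 2, 1)
  run P3 (needs (2, 1, 1), free (4, 2, 1)); after release of (3, 1, 0) the pool is (7, 3, 1)
  run P8 (needs (4, 2, 0), free (7, 3, 1)); after release of (2, 0, 1) the pool is (9, 3, 2)
  run P7 (needs (4, 3, 0), free (9, 3, 2)); after release of (0, 3, 1) the pool is (9, 6, 3)
  run P4 (needs (1, 3, 0), free (9, 6, 3)); after release of (3, 3, 0) the pool is (12, 9, 3)
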